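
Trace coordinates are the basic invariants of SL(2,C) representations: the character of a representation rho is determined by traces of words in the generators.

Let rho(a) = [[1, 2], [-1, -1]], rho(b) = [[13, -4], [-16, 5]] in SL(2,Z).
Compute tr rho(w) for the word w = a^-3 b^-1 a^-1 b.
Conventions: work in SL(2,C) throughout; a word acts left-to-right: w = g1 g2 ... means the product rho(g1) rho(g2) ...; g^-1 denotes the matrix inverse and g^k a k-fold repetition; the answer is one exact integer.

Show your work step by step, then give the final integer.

722

rho(a^-1) = [[-1, -2], [1, 1]]
... * rho(a^-1) = [[-1, -2], [1, 1]]  ->  [[-1, 0], [0, -1]]
... * rho(a^-1) = [[-1, -2], [1, 1]]  ->  [[1, 2], [-1, -1]]
... * rho(b^-1) = [[5, 4], [16, 13]]  ->  [[37, 30], [-21, -17]]
... * rho(a^-1) = [[-1, -2], [1, 1]]  ->  [[-7, -44], [4, 25]]
... * rho(b) = [[13, -4], [-16, 5]]  ->  [[613, -192], [-348, 109]]
tr = 613 + 109 = 722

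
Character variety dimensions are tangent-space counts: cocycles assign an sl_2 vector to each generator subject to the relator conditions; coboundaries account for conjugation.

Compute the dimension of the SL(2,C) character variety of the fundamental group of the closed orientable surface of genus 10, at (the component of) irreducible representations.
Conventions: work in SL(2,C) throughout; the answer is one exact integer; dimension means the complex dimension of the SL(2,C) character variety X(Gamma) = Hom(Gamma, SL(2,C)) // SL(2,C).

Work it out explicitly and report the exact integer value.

54

Gamma = pi_1(Sigma_10) = < a_1, b_1, ..., a_10, b_10 | prod [a_i, b_i] > has 2g = 20 generators and 1 relator.
A cocycle assigns one sl_2 vector per generator subject to the relator condition d_2(z) = 0: dim of the unconstrained space is 3*2g = 60.
d_2 is surjective at irreducible rho (its cokernel H^2 is dual to H^0 = 0), so dim Z^1 = 60 - 3 = 57.
As always at irreducible rho, dim B^1 = 3.
dim H^1 = 57 - 3 = 54 = dim X.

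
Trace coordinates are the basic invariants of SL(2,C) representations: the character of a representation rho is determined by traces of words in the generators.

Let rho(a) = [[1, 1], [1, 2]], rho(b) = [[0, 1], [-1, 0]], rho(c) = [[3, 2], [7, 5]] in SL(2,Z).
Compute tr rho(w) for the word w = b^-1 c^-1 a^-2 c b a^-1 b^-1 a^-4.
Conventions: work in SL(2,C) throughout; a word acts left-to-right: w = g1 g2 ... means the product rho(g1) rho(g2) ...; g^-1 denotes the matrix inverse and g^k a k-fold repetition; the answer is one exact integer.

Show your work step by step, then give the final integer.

-210

rho(b^-1) = [[0, -1], [1, 0]]
... * rho(c^-1) = [[5, -2], [-7, 3]]  ->  [[7, -3], [5, -2]]
... * rho(a^-1) = [[2, -1], [-1, 1]]  ->  [[17, -10], [12, -7]]
... * rho(a^-1) = [[2, -1], [-1, 1]]  ->  [[44, -27], [31, -19]]
... * rho(c) = [[3, 2], [7, 5]]  ->  [[-57, -47], [-40, -33]]
... * rho(b) = [[0, 1], [-1, 0]]  ->  [[47, -57], [33, -40]]
... * rho(a^-1) = [[2, -1], [-1, 1]]  ->  [[151, -104], [106, -73]]
... * rho(b^-1) = [[0, -1], [1, 0]]  ->  [[-104, -151], [-73, -106]]
... * rho(a^-1) = [[2, -1], [-1, 1]]  ->  [[-57, -47], [-40, -33]]
... * rho(a^-1) = [[2, -1], [-1, 1]]  ->  [[-67, 10], [-47, 7]]
... * rho(a^-1) = [[2, -1], [-1, 1]]  ->  [[-144, 77], [-101, 54]]
... * rho(a^-1) = [[2, -1], [-1, 1]]  ->  [[-365, 221], [-256, 155]]
tr = -365 + 155 = -210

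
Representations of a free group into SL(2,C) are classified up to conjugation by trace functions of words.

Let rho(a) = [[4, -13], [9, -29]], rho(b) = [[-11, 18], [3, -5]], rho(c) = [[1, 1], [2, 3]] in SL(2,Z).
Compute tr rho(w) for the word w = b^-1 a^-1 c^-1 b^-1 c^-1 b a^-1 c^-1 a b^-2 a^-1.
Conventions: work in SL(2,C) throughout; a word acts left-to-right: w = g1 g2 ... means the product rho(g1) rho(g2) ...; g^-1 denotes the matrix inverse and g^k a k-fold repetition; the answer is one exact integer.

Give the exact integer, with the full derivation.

rho(b^-1) = [[-5, -18], [-3, -11]]
... * rho(a^-1) = [[-29, 13], [-9, 4]]  ->  [[307, -137], [186, -83]]
... * rho(c^-1) = [[3, -1], [-2, 1]]  ->  [[1195, -444], [724, -269]]
... * rho(b^-1) = [[-5, -18], [-3, -11]]  ->  [[-4643, -16626], [-2813, -10073]]
... * rho(c^-1) = [[3, -1], [-2, 1]]  ->  [[19323, -11983], [11707, -7260]]
... * rho(b) = [[-11, 18], [3, -5]]  ->  [[-248502, 407729], [-150557, 247026]]
... * rho(a^-1) = [[-29, 13], [-9, 4]]  ->  [[3536997, -1599610], [2142919, -969137]]
... * rho(c^-1) = [[3, -1], [-2, 1]]  ->  [[13810211, -5136607], [8367031, -3112056]]
... * rho(a) = [[4, -13], [9, -29]]  ->  [[9011381, -30571140], [5459620, -18521779]]
... * rho(b^-1) = [[-5, -18], [-3, -11]]  ->  [[46656515, 174077682], [28267237, 105466409]]
... * rho(b^-1) = [[-5, -18], [-3, -11]]  ->  [[-755515621, -2754671772], [-457735412, -1668940765]]
... * rho(a^-1) = [[-29, 13], [-9, 4]]  ->  [[46701998957, -20840390161], [28294793833, -12626323416]]
tr = 46701998957 + -12626323416 = 34075675541

34075675541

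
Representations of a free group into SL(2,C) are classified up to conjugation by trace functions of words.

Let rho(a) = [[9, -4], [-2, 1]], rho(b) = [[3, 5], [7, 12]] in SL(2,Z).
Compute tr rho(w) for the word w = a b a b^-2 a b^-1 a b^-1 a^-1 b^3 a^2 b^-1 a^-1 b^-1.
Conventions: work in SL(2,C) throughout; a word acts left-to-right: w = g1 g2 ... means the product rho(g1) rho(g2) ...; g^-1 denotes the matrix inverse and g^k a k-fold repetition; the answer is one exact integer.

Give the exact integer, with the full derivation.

-3086477822177

rho(a) = [[9, -4], [-2, 1]]
... * rho(b) = [[3, 5], [7, 12]]  ->  [[-1, -3], [1, 2]]
... * rho(a) = [[9, -4], [-2, 1]]  ->  [[-3, 1], [5, -2]]
... * rho(b^-1) = [[12, -5], [-7, 3]]  ->  [[-43, 18], [74, -31]]
... * rho(b^-1) = [[12, -5], [-7, 3]]  ->  [[-642, 269], [1105, -463]]
... * rho(a) = [[9, -4], [-2, 1]]  ->  [[-6316, 2837], [10871, -4883]]
... * rho(b^-1) = [[12, -5], [-7, 3]]  ->  [[-95651, 40091], [164633, -69004]]
... * rho(a) = [[9, -4], [-2, 1]]  ->  [[-941041, 422695], [1619705, -727536]]
... * rho(b^-1) = [[12, -5], [-7, 3]]  ->  [[-14251357, 5973290], [24529212, -10281133]]
... * rho(a^-1) = [[1, 4], [2, 9]]  ->  [[-2304777, -3245818], [3966946, 5586651]]
... * rho(b) = [[3, 5], [7, 12]]  ->  [[-29635057, -50473701], [51007395, 86874542]]
... * rho(b) = [[3, 5], [7, 12]]  ->  [[-442221078, -753859697], [761143979, 1297531479]]
... * rho(b) = [[3, 5], [7, 12]]  ->  [[-6603681113, -11257421754], [11366152290, 19376097643]]
... * rho(a) = [[9, -4], [-2, 1]]  ->  [[-36918286509, 15157302698], [63543175324, -26088511517]]
... * rho(a) = [[9, -4], [-2, 1]]  ->  [[-362579183977, 162830448734], [624065600950, -280261212813]]
... * rho(b^-1) = [[12, -5], [-7, 3]]  ->  [[-5490763348862, 2301387266087], [9450615701091, -3961111643189]]
... * rho(a^-1) = [[1, 4], [2, 9]]  ->  [[-887988816688, -1250568000665], [1528392414713, 2152458015663]]
... * rho(b^-1) = [[12, -5], [-7, 3]]  ->  [[-1901889795601, 688240081445], [3273502866915, -1184588026576]]
tr = -1901889795601 + -1184588026576 = -3086477822177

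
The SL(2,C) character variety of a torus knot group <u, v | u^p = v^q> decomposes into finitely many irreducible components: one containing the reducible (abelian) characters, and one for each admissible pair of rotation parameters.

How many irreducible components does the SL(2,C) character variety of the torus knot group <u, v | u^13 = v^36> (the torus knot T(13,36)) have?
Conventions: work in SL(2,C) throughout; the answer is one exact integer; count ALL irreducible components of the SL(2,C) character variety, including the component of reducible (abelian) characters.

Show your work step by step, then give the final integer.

211

In the torus knot group T(13,36), u^13 = v^36 is central, so an irreducible representation sends it to +I or -I (Schur).
This locks tr(u) to 2*cos(pi*alpha/13), alpha in 1..12, and tr(v) to 2*cos(pi*beta/36), beta in 1..35, on each component of irreducible characters.
u^13 = (-1)^alpha I and v^36 = (-1)^beta I must agree, so alpha and beta have equal parity.
count pairs: odd alpha (6 choices) x odd beta (18), plus even alpha (6) x even beta (17): 6*18 + 6*17 = 210.
components with irreducible characters: 210; plus the single component of reducible (abelian) characters: total 211.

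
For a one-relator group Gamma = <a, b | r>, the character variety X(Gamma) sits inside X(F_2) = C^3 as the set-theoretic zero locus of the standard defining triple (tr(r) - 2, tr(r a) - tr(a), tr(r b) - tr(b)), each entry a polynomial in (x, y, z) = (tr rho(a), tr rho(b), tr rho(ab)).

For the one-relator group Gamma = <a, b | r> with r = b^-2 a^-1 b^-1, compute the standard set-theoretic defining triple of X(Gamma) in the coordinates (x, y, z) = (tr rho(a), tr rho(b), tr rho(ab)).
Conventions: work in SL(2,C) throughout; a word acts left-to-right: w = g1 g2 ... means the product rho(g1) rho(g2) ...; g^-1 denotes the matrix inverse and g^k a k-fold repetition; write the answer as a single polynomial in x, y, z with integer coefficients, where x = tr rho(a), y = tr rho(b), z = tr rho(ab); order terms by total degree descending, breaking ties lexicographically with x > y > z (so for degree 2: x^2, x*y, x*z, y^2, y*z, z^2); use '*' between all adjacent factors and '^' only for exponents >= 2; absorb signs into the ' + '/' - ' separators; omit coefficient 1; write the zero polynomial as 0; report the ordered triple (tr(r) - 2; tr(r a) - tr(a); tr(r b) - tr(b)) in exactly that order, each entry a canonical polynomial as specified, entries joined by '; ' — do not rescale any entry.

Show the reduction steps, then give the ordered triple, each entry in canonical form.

y^2*z - x*y - z - 2; x*y^2*z - x^2*y - y*z^2 - x + y; y*z - x - y

trace(a^-1) = trace(a) = x
trace(a^-1 b) = trace(b) * trace(a) - trace(b a) = x*y - z
apply: trace(a^-1 b^-1) = trace(a^-1) * trace(b) - trace(a^-1 b) = z
trace(b^-2 a^-1) = trace(a^-1 b^-1) * trace(b) - trace(a^-1) = y*z - x
trace(b^-2 a^-1 b^-1) = trace(b^-2 a^-1) * trace(b) - trace(b^-2 a^-1 b) = y^2*z - x*y - z
apply: trace(b^-1 a b^-1) = trace(a b^-1) * trace(b) - trace(a) = x*y^2 - y*z - x
use: trace(a^2) = trace(a) * trace(a) - trace(1) = x^2 - 2
trace(a^2 b) = trace(a) * trace(b a) - trace(b) = x*z - y
use: trace(a b^-1 a) = trace(a^2) * trace(b) - trace(a^2 b) = x^2*y - x*z - y
trace(a b a b) = trace(a b) * trace(a b) - trace(1) = z^2 - 2
trace(a b^-1 a b) = trace(a b a) * trace(b) - trace(a b a b) = x*y*z - y^2 - z^2 + 2
apply: trace(b^-1 a b^-1 a) = trace(a b^-1 a) * trace(b) - trace(a b^-1 a b) = x^2*y^2 - 2*x*y*z + z^2 - 2
trace(b^-1 a^-1 b^-1 a) = trace(b^-1 a b^-1) * trace(a) - trace(b^-1 a b^-1 a) = x*y*z - x^2 - z^2 + 2
trace(b^-2 a^-1 b^-1 a) = trace(b^-1 a^-1 b^-1 a) * trace(b) - trace(b^-1 a^-1 b^-1 a b) = x*y^2*z - x^2*y - y*z^2 + y
assemble the triple (trace(r) - 2; trace(r a) - x; trace(r b) - y)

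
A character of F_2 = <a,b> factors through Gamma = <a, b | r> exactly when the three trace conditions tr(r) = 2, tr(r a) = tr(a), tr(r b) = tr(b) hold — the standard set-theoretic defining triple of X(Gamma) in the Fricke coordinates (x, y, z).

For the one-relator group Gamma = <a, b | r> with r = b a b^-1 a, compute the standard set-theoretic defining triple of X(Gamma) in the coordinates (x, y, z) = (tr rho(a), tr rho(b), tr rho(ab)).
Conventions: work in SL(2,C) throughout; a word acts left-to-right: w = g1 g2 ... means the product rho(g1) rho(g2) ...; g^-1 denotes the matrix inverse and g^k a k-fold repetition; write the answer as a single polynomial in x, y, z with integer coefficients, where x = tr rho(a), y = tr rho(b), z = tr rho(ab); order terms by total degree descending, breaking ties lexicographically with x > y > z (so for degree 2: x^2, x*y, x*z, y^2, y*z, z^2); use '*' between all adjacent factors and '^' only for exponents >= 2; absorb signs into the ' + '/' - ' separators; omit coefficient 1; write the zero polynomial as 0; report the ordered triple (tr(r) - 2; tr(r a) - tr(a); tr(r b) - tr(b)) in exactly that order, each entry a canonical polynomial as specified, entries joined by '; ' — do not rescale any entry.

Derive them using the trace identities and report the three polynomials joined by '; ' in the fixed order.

tr(a b a) = tr(a)*tr(b a) - tr(b) = x*z - y
tr(a b a b) = tr(a b)*tr(a b) - tr(1) = z^2 - 2
tr(b a b^-1 a) = tr(a b a)*tr(b) - tr(a b a b) = x*y*z - y^2 - z^2 + 2
tr(a^2 b a) = tr(a)*tr(a b a) - tr(a b)   [square of a] = x^2*z - x*y - z
tr(b a b) = tr(b)*tr(a b) - tr(a)   [square of b] = y*z - x
tr(a^2 b a b) = tr(a)*tr(b a b a) - tr(b a b)   [square of a] = x*z^2 - y*z - x
tr(b a b^-1 a^2) = tr(a^2 b a)*tr(b) - tr(a^2 b a b)   [inverse elimination on b] = x^2*y*z - x*y^2 - x*z^2 + x
tr(b^2) = tr(b)*tr(b) - tr(1) = y^2 - 2
tr(a b^2 a) = tr(a)*tr(b^2 a) - tr(b^2) = x*y*z - x^2 - y^2 + 2
tr(a b^2 a b) = tr(b)*tr(a b a b) - tr(a b a) = y*z^2 - x*z - y
tr(b a b^-1 a b) = tr(a b^2 a)*tr(b) - tr(a b^2 a b) = x*y^2*z - x^2*y - y^3 - y*z^2 + x*z + 3*y
assemble the triple (tr(r) - 2; tr(r a) - x; tr(r b) - y)

x*y*z - y^2 - z^2; x^2*y*z - x*y^2 - x*z^2; x*y^2*z - x^2*y - y^3 - y*z^2 + x*z + 2*y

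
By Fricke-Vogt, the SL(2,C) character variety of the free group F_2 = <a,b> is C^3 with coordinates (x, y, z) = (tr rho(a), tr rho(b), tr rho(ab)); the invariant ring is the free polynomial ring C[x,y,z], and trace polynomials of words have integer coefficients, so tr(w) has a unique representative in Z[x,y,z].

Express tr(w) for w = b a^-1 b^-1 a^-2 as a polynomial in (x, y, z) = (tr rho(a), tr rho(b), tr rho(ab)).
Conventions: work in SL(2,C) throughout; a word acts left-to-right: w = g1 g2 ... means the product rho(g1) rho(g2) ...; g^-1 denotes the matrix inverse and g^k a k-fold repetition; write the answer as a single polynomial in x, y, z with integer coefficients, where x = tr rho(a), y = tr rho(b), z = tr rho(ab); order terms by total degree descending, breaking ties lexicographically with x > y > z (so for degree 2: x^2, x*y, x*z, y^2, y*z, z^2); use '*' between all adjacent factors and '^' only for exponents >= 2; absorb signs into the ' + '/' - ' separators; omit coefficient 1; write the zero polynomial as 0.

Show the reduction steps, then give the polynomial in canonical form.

trace(a^-1 b) = trace(b)*trace(a) - trace(b a) = x*y - z
next, trace(a^-1 b a^-1) = trace(a^-1 b)*trace(a) - trace(a^-1 b a) = x^2*y - x*z - y
next, trace(a^-2 b a^-1) = trace(a^-1 b a^-1)*trace(a) - trace(a^-1 b) = x^3*y - x^2*z - 2*x*y + z
trace(b^2) = trace(b)*trace(b) - trace(1) = y^2 - 2
trace(b^2 a) = trace(b)*trace(a b) - trace(a) = y*z - x
trace(b a^-1 b) = trace(b^2)*trace(a) - trace(b^2 a) = x*y^2 - y*z - x
trace(b a b a) = trace(a b)*trace(a b) - trace(1) = z^2 - 2
trace(b a^-1 b a) = trace(b a b)*trace(a) - trace(b a b a) = x*y*z - x^2 - z^2 + 2
next, trace(b a^-1 b a^-1) = trace(b a^-1 b)*trace(a) - trace(b a^-1 b a) = x^2*y^2 - 2*x*y*z + z^2 - 2
trace(a^-2 b a^-1 b) = trace(b a^-1 b a^-1)*trace(a) - trace(b a^-1 b) = x^3*y^2 - 2*x^2*y*z - x*y^2 + x*z^2 + y*z - x
and trace(b a^-1 b^-1 a^-2) = trace(a^-2 b a^-1)*trace(b) - trace(a^-2 b a^-1 b) = x^2*y*z - x*y^2 - x*z^2 + x

x^2*y*z - x*y^2 - x*z^2 + x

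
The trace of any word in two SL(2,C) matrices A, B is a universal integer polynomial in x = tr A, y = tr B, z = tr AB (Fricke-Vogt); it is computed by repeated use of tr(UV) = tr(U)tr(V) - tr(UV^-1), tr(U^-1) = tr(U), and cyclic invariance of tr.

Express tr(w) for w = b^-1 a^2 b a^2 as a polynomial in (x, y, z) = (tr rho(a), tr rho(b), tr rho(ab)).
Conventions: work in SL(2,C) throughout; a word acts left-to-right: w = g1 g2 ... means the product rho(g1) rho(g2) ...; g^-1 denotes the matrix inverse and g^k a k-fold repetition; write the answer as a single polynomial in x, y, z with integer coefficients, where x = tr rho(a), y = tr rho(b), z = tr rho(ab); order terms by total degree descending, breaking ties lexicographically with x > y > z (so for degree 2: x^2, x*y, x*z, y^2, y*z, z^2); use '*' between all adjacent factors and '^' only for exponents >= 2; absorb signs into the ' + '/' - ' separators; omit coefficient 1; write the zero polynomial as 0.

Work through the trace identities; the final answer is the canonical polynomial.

x^3*y*z - x^2*y^2 - x^2*z^2 + 2

trace(a b a) = trace(a)*trace(b a) - trace(b)  (reduce the a square) = x*z - y
next, trace(b a^3) = trace(a)*trace(a b a) - trace(a b)  (reduce the a square) = x^2*z - x*y - z
trace(a^2 b a^2) = trace(a)*trace(b a^3) - trace(b a^2)  (reduce the a square) = x^3*z - x^2*y - 2*x*z + y
trace(b a b a) = trace(b a)*trace(b a) - trace(1)  (split on b) = z^2 - 2
next, trace(b a b) = trace(b)*trace(a b) - trace(a)  (reduce the b square) = y*z - x
trace(b a^2 b a) = trace(a)*trace(b a b a) - trace(b a b)  (reduce the a square) = x*z^2 - y*z - x
trace(b^2) = trace(b)*trace(b) - trace(1)  (reduce the b square) = y^2 - 2
trace(b a^2 b) = trace(a)*trace(b^2 a) - trace(b^2)  (reduce the a square) = x*y*z - x^2 - y^2 + 2
and trace(a^2 b a^2 b) = trace(a)*trace(b a^2 b a) - trace(b a^2 b)  (reduce the a square) = x^2*z^2 - 2*x*y*z + y^2 - 2
trace(b^-1 a^2 b a^2) = trace(a^2 b a^2)*trace(b) - trace(a^2 b a^2 b)  (eliminate b^-1) = x^3*y*z - x^2*y^2 - x^2*z^2 + 2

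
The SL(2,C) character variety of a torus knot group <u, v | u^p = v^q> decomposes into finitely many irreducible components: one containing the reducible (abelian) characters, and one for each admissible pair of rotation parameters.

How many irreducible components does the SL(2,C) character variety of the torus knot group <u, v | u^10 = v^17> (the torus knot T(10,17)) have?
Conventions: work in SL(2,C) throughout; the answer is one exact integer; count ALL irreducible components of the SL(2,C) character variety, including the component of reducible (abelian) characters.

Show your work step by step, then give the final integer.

73

Gamma = < u, v | u^10 = v^17 > (torus knot T(10,17)); the central element u^10 = v^17 acts as +I or -I in any irreducible SL(2,C) representation.
This locks tr(u) to 2*cos(pi*alpha/10), alpha in 1..9, and tr(v) to 2*cos(pi*beta/17), beta in 1..16, on each component of irreducible characters.
Consistency of u^10 = (-1)^alpha I with v^17 = (-1)^beta I forces alpha = beta (mod 2).
Counting: 5 odd alphas x 8 odd betas + 4 even alphas x 8 even betas = 40 + 32 = 72.
Total: 72 irreducible-character components + 1 reducible (abelian) component = 73.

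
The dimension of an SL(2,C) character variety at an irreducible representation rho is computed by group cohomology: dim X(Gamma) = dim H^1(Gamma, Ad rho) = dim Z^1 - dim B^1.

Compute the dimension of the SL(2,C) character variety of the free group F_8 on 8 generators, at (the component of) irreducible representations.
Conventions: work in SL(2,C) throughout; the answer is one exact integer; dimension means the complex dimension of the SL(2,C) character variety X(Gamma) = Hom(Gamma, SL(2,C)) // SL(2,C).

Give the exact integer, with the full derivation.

21

Here Gamma is free of rank 8 — no relator constrains a cocycle.
Z^1(Gamma, Ad rho) = (sl_2)^8: a cocycle is a free choice of one sl_2 vector per generator, so dim Z^1 = 3*8 = 24.
At an irreducible rho the centralizer of the image in sl_2 is 0, so the coboundary map sl_2 -> Z^1 is injective: dim B^1 = 3.
Therefore dim X = 24 - 3 = 21.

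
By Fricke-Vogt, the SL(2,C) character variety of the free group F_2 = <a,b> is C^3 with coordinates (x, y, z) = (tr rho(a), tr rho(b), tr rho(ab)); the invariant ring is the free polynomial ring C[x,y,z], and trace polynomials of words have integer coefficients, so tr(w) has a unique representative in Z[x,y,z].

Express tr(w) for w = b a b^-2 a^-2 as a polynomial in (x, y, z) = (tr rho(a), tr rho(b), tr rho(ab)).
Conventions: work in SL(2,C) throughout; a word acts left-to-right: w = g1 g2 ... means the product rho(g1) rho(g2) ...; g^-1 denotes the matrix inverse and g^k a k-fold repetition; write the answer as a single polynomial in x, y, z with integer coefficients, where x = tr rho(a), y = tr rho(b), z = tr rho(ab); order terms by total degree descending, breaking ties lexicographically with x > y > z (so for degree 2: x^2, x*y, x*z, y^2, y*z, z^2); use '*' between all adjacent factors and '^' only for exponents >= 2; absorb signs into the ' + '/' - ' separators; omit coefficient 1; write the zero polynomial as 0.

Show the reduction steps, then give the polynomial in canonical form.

-x^2*y^2*z + x^3*y + x*y^3 + x*y*z^2 - 4*x*y + z

trace(a b a) = trace(a) trace(b a) - trace(b)  (reduce the a square) = x*z - y
trace(a b a b) = trace(a b) trace(a b) - trace(1)  (split on a) = z^2 - 2
trace(b a b^-1 a) = trace(a b a) trace(b) - trace(a b a b)  (eliminate b^-1) = x*y*z - y^2 - z^2 + 2
and trace(b^-1 a^-1 b a) = trace(b a b^-1) trace(a) - trace(b a b^-1 a)  (eliminate a^-1) = -x*y*z + x^2 + y^2 + z^2 - 2
trace(a^-1 b a b^-2) = trace(b^-1 a^-1 b a) trace(b) - trace(b^-1 a^-1 b a b)  (eliminate b^-1) = -x*y^2*z + x^2*y + y^3 + y*z^2 - 3*y
trace(a b^-1) = trace(a) trace(b) - trace(a b)  (eliminate b^-1) = x*y - z
next, trace(b a b^-2 a^-2) = trace(a^-1 b a b^-2) trace(a) - trace(a^-1 b a b^-2 a)  (eliminate a^-1) = -x^2*y^2*z + x^3*y + x*y^3 + x*y*z^2 - 4*x*y + z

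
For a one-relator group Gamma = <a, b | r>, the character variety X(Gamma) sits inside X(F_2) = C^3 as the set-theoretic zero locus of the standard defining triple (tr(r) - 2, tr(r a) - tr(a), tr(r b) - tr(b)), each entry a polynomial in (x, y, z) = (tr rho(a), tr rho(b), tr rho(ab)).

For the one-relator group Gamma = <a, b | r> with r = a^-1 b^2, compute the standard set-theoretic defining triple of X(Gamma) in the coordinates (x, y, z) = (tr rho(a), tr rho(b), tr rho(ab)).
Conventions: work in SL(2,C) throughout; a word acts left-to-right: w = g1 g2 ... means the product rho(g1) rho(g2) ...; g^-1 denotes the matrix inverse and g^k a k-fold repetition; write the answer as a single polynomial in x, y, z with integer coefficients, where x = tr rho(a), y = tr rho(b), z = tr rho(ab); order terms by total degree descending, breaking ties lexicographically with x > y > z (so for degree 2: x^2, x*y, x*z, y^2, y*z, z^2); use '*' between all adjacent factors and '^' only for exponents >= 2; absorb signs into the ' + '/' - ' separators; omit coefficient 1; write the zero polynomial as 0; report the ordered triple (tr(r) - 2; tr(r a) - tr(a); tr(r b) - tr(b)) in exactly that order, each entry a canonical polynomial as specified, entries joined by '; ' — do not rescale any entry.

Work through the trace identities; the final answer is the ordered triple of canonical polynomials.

x*y^2 - y*z - x - 2; y^2 - x - 2; x*y^3 - y^2*z - 2*x*y - y + z

tr(b^2) = tr(b) tr(b) - tr(1)   [square of b] = y^2 - 2
tr(b^2 a) = tr(b) tr(a b) - tr(a)   [square of b] = y*z - x
tr(a^-1 b^2) = tr(b^2) tr(a) - tr(b^2 a)   [inverse elimination on a] = x*y^2 - y*z - x
tr(b^3) = tr(b) tr(b^2) - tr(b)  (reduce the b square) = y^3 - 3*y
tr(b^3 a) = tr(b) tr(a b^2) - tr(a b)  (reduce the b square) = y^2*z - x*y - z
tr(a^-1 b^3) = tr(b^3) tr(a) - tr(b^3 a)  (eliminate a^-1) = x*y^3 - y^2*z - 2*x*y + z
assemble the triple (tr(r) - 2; tr(r a) - x; tr(r b) - y)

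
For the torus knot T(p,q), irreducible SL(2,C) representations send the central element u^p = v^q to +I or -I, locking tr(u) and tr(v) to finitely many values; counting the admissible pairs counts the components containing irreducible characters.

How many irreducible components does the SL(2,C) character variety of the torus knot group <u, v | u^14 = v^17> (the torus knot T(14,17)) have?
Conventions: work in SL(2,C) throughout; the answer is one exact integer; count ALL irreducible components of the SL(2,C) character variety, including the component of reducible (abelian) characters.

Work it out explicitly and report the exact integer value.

In the torus knot group T(14,17), u^14 = v^17 is central, so an irreducible representation sends it to +I or -I (Schur).
On an irreducible component, tr(u) is locked at 2*cos(pi*alpha/14) for some alpha in 1..13, and tr(v) at 2*cos(pi*beta/17) for some beta in 1..16.
The two central values (-1)^alpha I and (-1)^beta I must be the same matrix, so alpha and beta share a parity.
count pairs: odd alpha (7 choices) x odd beta (8), plus even alpha (6) x even beta (8): 7*8 + 6*8 = 104.
components with irreducible characters: 104; plus the single component of reducible (abelian) characters: total 105.

105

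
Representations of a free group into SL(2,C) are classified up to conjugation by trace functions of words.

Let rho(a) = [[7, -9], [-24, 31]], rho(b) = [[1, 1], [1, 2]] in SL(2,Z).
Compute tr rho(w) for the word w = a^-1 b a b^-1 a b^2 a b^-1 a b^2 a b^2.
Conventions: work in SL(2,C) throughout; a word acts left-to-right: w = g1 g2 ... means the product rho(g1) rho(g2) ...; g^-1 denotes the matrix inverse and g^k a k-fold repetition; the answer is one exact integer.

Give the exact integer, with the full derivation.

121175252139

rho(a^-1) = [[31, 9], [24, 7]]
... * rho(b) = [[1, 1], [1, 2]]  ->  [[40, 49], [31, 38]]
... * rho(a) = [[7, -9], [-24, 31]]  ->  [[-896, 1159], [-695, 899]]
... * rho(b^-1) = [[2, -1], [-1, 1]]  ->  [[-2951, 2055], [-2289, 1594]]
... * rho(a) = [[7, -9], [-24, 31]]  ->  [[-69977, 90264], [-54279, 70015]]
... * rho(b) = [[1, 1], [1, 2]]  ->  [[20287, 110551], [15736, 85751]]
... * rho(b) = [[1, 1], [1, 2]]  ->  [[130838, 241389], [101487, 187238]]
... * rho(a) = [[7, -9], [-24, 31]]  ->  [[-4877470, 6305517], [-3783303, 4890995]]
... * rho(b^-1) = [[2, -1], [-1, 1]]  ->  [[-16060457, 11182987], [-12457601, 8674298]]
... * rho(a) = [[7, -9], [-24, 31]]  ->  [[-380814887, 491216710], [-295386359, 381021647]]
... * rho(b) = [[1, 1], [1, 2]]  ->  [[110401823, 601618533], [85635288, 466656935]]
... * rho(b) = [[1, 1], [1, 2]]  ->  [[712020356, 1313638889], [552292223, 1018949158]]
... * rho(a) = [[7, -9], [-24, 31]]  ->  [[-26543190844, 34314622355], [-20588734231, 26616793891]]
... * rho(b) = [[1, 1], [1, 2]]  ->  [[7771431511, 42086053866], [6028059660, 32644853551]]
... * rho(b) = [[1, 1], [1, 2]]  ->  [[49857485377, 91943539243], [38672913211, 71317766762]]
tr = 49857485377 + 71317766762 = 121175252139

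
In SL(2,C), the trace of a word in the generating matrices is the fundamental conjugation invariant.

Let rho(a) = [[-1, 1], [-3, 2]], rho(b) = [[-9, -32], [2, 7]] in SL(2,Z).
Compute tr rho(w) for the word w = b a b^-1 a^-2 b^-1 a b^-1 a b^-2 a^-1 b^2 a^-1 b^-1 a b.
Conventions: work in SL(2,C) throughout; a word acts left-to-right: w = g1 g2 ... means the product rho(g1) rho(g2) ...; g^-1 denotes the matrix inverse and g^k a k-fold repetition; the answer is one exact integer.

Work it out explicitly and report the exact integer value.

-3297740172871690

rho(b) = [[-9, -32], [2, 7]]
... * rho(a) = [[-1, 1], [-3, 2]]  ->  [[105, -73], [-23, 16]]
... * rho(b^-1) = [[7, 32], [-2, -9]]  ->  [[881, 4017], [-193, -880]]
... * rho(a^-1) = [[2, -1], [3, -1]]  ->  [[13813, -4898], [-3026, 1073]]
... * rho(a^-1) = [[2, -1], [3, -1]]  ->  [[12932, -8915], [-2833, 1953]]
... * rho(b^-1) = [[7, 32], [-2, -9]]  ->  [[108354, 494059], [-23737, -108233]]
... * rho(a) = [[-1, 1], [-3, 2]]  ->  [[-1590531, 1096472], [348436, -240203]]
... * rho(b^-1) = [[7, 32], [-2, -9]]  ->  [[-13326661, -60765240], [2919458, 13311779]]
... * rho(a) = [[-1, 1], [-3, 2]]  ->  [[195622381, -134857141], [-42854795, 29543016]]
... * rho(b^-1) = [[7, 32], [-2, -9]]  ->  [[1639070949, 7473630461], [-359069597, -1637240584]]
... * rho(b^-1) = [[7, 32], [-2, -9]]  ->  [[-3473764279, -14812403781], [760993989, 3244938152]]
... * rho(a^-1) = [[2, -1], [3, -1]]  ->  [[-51384739901, 18286168060], [11256802434, -4005932141]]
... * rho(b) = [[-9, -32], [2, 7]]  ->  [[499034995229, 1772314853252], [-109323086188, -388259202875]]
... * rho(b) = [[-9, -32], [2, 7]]  ->  [[-946685250557, -3562915874564], [207389369942, 780524337891]]
... * rho(a^-1) = [[2, -1], [3, -1]]  ->  [[-12582118124806, 4509601125121], [2756351753557, -987913707833]]
... * rho(b^-1) = [[7, 32], [-2, -9]]  ->  [[-97094029123884, -443214190119881], [21270289690565, 97094479484321]]
... * rho(a) = [[-1, 1], [-3, 2]]  ->  [[1426736599483527, -983522409363646], [-312553728143528, 215459248659207]]
... * rho(b) = [[-9, -32], [2, 7]]  ->  [[-14807674214079035, -52540228049018386], [3243902050610166, 11509934041207345]]
tr = -14807674214079035 + 11509934041207345 = -3297740172871690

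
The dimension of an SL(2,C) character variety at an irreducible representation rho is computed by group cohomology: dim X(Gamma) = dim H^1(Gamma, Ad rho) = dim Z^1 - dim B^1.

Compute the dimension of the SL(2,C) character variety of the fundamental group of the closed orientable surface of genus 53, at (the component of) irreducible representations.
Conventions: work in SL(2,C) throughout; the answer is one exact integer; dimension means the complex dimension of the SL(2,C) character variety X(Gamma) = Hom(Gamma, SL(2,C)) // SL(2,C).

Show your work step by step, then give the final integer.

pi_1 of the closed genus-53 surface has 106 generators bound by the single product-of-commutators relator.
Before the relator condition, cocycle space has dim 3*106 = 318.
H^2 = coker(d_2) is dual to H^0 = 0 at irreducible rho (Poincare duality), so d_2 is onto: dim Z^1 = 315.
dim B^1 = 3 (coboundaries, injective at irreducible rho).
dim H^1 = 315 - 3 = 312 = dim X.

312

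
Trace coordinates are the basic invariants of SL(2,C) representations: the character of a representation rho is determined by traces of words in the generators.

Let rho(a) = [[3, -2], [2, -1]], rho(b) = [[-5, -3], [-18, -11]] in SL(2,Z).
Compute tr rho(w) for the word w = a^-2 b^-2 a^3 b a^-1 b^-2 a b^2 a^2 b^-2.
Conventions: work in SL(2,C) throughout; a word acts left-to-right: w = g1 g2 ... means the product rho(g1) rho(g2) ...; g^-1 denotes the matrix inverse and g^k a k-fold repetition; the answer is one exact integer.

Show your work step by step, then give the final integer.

-83454185408722

rho(a^-1) = [[-1, 2], [-2, 3]]
... * rho(a^-1) = [[-1, 2], [-2, 3]]  ->  [[-3, 4], [-4, 5]]
... * rho(b^-1) = [[-11, 3], [18, -5]]  ->  [[105, -29], [134, -37]]
... * rho(b^-1) = [[-11, 3], [18, -5]]  ->  [[-1677, 460], [-2140, 587]]
... * rho(a) = [[3, -2], [2, -1]]  ->  [[-4111, 2894], [-5246, 3693]]
... * rho(a) = [[3, -2], [2, -1]]  ->  [[-6545, 5328], [-8352, 6799]]
... * rho(a) = [[3, -2], [2, -1]]  ->  [[-8979, 7762], [-11458, 9905]]
... * rho(b) = [[-5, -3], [-18, -11]]  ->  [[-94821, -58445], [-121000, -74581]]
... * rho(a^-1) = [[-1, 2], [-2, 3]]  ->  [[211711, -364977], [270162, -465743]]
... * rho(b^-1) = [[-11, 3], [18, -5]]  ->  [[-8898407, 2460018], [-11355156, 3139201]]
... * rho(b^-1) = [[-11, 3], [18, -5]]  ->  [[142162801, -38995311], [181412334, -49761473]]
... * rho(a) = [[3, -2], [2, -1]]  ->  [[348497781, -245330291], [444714056, -313063195]]
... * rho(b) = [[-5, -3], [-18, -11]]  ->  [[2673456333, 1653139858], [3411567230, 2109552977]]
... * rho(b) = [[-5, -3], [-18, -11]]  ->  [[-43123799109, -26204907437], [-55029789736, -33439784437]]
... * rho(a) = [[3, -2], [2, -1]]  ->  [[-181781212201, 112452505655], [-231968938082, 143499363909]]
... * rho(a) = [[3, -2], [2, -1]]  ->  [[-320438625293, 251109918747], [-408908086428, 320438512255]]
... * rho(b^-1) = [[-11, 3], [18, -5]]  ->  [[8044803415669, -2216865469614], [10265882171298, -2828916820559]]
... * rho(b^-1) = [[-11, 3], [18, -5]]  ->  [[-128396416025411, 35218737595077], [-163845206654340, 44942230616689]]
tr = -128396416025411 + 44942230616689 = -83454185408722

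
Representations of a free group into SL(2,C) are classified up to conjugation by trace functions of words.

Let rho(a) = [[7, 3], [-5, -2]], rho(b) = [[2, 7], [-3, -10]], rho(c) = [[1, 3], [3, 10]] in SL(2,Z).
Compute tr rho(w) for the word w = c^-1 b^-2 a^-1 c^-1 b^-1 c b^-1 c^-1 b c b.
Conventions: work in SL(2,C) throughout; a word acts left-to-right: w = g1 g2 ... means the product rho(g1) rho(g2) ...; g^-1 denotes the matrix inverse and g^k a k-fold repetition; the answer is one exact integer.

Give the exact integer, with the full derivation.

-384126

rho(c^-1) = [[10, -3], [-3, 1]]
... * rho(b^-1) = [[-10, -7], [3, 2]]  ->  [[-109, -76], [33, 23]]
... * rho(b^-1) = [[-10, -7], [3, 2]]  ->  [[862, 611], [-261, -185]]
... * rho(a^-1) = [[-2, -3], [5, 7]]  ->  [[1331, 1691], [-403, -512]]
... * rho(c^-1) = [[10, -3], [-3, 1]]  ->  [[8237, -2302], [-2494, 697]]
... * rho(b^-1) = [[-10, -7], [3, 2]]  ->  [[-89276, -62263], [27031, 18852]]
... * rho(c) = [[1, 3], [3, 10]]  ->  [[-276065, -890458], [83587, 269613]]
... * rho(b^-1) = [[-10, -7], [3, 2]]  ->  [[89276, 151539], [-27031, -45883]]
... * rho(c^-1) = [[10, -3], [-3, 1]]  ->  [[438143, -116289], [-132661, 35210]]
... * rho(b) = [[2, 7], [-3, -10]]  ->  [[1225153, 4229891], [-370952, -1280727]]
... * rho(c) = [[1, 3], [3, 10]]  ->  [[13914826, 45974369], [-4213133, -13920126]]
... * rho(b) = [[2, 7], [-3, -10]]  ->  [[-110093455, -362339908], [33334112, 109709329]]
tr = -110093455 + 109709329 = -384126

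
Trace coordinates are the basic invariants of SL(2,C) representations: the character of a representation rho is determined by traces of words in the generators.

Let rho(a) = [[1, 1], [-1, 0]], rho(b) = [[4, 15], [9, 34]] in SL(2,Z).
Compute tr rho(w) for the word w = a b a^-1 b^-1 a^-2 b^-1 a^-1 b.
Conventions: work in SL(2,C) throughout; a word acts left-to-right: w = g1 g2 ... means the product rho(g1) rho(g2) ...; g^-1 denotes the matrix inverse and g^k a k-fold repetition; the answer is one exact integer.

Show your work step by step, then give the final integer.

-123203

rho(a) = [[1, 1], [-1, 0]]
... * rho(b) = [[4, 15], [9, 34]]  ->  [[13, 49], [-4, -15]]
... * rho(a^-1) = [[0, -1], [1, 1]]  ->  [[49, 36], [-15, -11]]
... * rho(b^-1) = [[34, -15], [-9, 4]]  ->  [[1342, -591], [-411, 181]]
... * rho(a^-1) = [[0, -1], [1, 1]]  ->  [[-591, -1933], [181, 592]]
... * rho(a^-1) = [[0, -1], [1, 1]]  ->  [[-1933, -1342], [592, 411]]
... * rho(b^-1) = [[34, -15], [-9, 4]]  ->  [[-53644, 23627], [16429, -7236]]
... * rho(a^-1) = [[0, -1], [1, 1]]  ->  [[23627, 77271], [-7236, -23665]]
... * rho(b) = [[4, 15], [9, 34]]  ->  [[789947, 2981619], [-241929, -913150]]
tr = 789947 + -913150 = -123203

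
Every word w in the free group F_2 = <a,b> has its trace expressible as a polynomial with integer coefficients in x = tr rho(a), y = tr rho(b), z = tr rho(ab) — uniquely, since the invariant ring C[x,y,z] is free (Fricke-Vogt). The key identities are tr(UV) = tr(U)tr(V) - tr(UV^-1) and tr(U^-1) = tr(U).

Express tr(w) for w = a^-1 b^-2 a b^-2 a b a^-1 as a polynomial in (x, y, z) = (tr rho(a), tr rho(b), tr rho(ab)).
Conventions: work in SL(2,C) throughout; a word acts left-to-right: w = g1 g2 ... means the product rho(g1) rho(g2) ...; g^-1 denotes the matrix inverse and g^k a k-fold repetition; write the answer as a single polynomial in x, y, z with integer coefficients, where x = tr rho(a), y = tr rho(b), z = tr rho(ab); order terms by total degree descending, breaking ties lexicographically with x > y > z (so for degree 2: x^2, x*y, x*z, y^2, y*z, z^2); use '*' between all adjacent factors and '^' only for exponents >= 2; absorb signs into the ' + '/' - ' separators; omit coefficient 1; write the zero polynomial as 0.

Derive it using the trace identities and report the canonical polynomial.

-x^3*y^4*z + x^4*y^3 + x^2*y^5 + 2*x^2*y^3*z^2 - x*y^4*z - x*y^2*z^3 - x^4*y - 5*x^2*y^3 - x^2*y*z^2 + 5*x*y^2*z + 3*x^2*y - y*z^2 + y

trace(a^2) = trace(a)*trace(a) - trace(1) = x^2 - 2
and trace(a b a) = trace(a)*trace(b a) - trace(b) = x*z - y
next, trace(a^2 b a) = trace(a)*trace(a b a) - trace(a b) = x^2*z - x*y - z
trace(b a b a) = trace(b a)*trace(b a) - trace(1) = z^2 - 2
trace(b a b) = trace(b)*trace(a b) - trace(a) = y*z - x
trace(a^2 b a b) = trace(a)*trace(b a b a) - trace(b a b) = x*z^2 - y*z - x
and trace(b^-1 a^2 b a) = trace(a^2 b a)*trace(b) - trace(a^2 b a b) = x^2*y*z - x*y^2 - x*z^2 + x
next, trace(b^-1 a^2 b a^-1) = trace(b^-1 a^2 b)*trace(a) - trace(b^-1 a^2 b a) = -x^2*y*z + x^3 + x*y^2 + x*z^2 - 3*x
trace(a b a^-1 b^-2 a) = trace(b^-1 a^2 b a^-1)*trace(b) - trace(b^-1 a^2 b a^-1 b) = -x^2*y^2*z + x^3*y + x*y^3 + x*y*z^2 - 3*x*y - z
trace(b^-1 a b a) = trace(a b a)*trace(b) - trace(a b a b) = x*y*z - y^2 - z^2 + 2
trace(a b a b a b) = trace(a b)*trace(a b a b) - trace(a^-1 b^-1) = z^3 - 3*z
trace(a b a b a b^-1) = trace(a b a b a)*trace(b) - trace(a b a b a b) = x*y*z^2 - y^2*z - z^3 - x*y + 3*z
next, trace(b^-2 a b a b a) = trace(a b a b a b^-1)*trace(b) - trace(a b a b a) = x*y^2*z^2 - y^3*z - y*z^3 - x*y^2 - x*z^2 + 4*y*z + x
and trace(a b a^-1 b^-2 a b) = trace(b^-2 a b a b)*trace(a) - trace(b^-2 a b a b a) = -x*y^2*z^2 + x^2*y*z + y^3*z + y*z^3 - 4*y*z + x
trace(b^-2 a b^-1 a b a^-1) = trace(a b a^-1 b^-2 a)*trace(b) - trace(a b a^-1 b^-2 a b) = -x^2*y^3*z + x^3*y^2 + x*y^4 + 2*x*y^2*z^2 - x^2*y*z - y^3*z - y*z^3 - 3*x*y^2 + 3*y*z - x
trace(a b^-1 a) = trace(a^2)*trace(b) - trace(a^2 b) = x^2*y - x*z - y
trace(b^-1 a b^-1 a) = trace(a b^-1 a)*trace(b) - trace(a b^-1 a b) = x^2*y^2 - 2*x*y*z + z^2 - 2
trace(a b a^-2 b^-2 a b^-1) = trace(b^-2 a b^-1 a b a^-1)*trace(a) - trace(b^-2 a b^-1 a b) = -x^3*y^3*z + x^4*y^2 + x^2*y^4 + 2*x^2*y^2*z^2 - x^3*y*z - x*y^3*z - x*y*z^3 - 4*x^2*y^2 + 5*x*y*z - x^2 - z^2 + 2
next, trace(a b a^-2 b^-2 a) = trace(a^-1 b^-2 a^2 b)*trace(a) - trace(a^-1 b^-2 a^2 b a) = -x^3*y^2*z + x^4*y + x^2*y^3 + x^2*y*z^2 - 4*x^2*y + y
trace(a^-1 b^-2 a b^-2 a b a^-1) = trace(a b a^-2 b^-2 a b^-1)*trace(b) - trace(a b a^-2 b^-2 a) = -x^3*y^4*z + x^4*y^3 + x^2*y^5 + 2*x^2*y^3*z^2 - x*y^4*z - x*y^2*z^3 - x^4*y - 5*x^2*y^3 - x^2*y*z^2 + 5*x*y^2*z + 3*x^2*y - y*z^2 + y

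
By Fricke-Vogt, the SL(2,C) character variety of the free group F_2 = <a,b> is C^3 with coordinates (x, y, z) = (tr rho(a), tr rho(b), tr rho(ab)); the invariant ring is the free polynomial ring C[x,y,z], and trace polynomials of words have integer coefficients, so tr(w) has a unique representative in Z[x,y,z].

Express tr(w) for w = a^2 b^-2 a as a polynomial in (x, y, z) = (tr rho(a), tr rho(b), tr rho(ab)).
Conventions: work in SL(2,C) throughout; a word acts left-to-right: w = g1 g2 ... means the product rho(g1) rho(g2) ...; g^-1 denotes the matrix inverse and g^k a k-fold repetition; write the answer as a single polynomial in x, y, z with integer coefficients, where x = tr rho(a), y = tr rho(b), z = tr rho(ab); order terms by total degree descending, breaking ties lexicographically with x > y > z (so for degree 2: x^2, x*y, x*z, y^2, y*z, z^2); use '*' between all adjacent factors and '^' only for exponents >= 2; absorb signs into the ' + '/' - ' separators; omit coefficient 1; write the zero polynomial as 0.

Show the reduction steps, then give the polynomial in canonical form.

trace(a^2) = trace(a) * trace(a) - trace(1)   [square of a] = x^2 - 2
reduce: trace(a^3) = trace(a) * trace(a^2) - trace(a)   [square of a] = x^3 - 3*x
so trace(a b a) = trace(a) * trace(b a) - trace(b)   [square of a] = x*z - y
trace(a^3 b) = trace(a) * trace(a b a) - trace(a b)   [square of a] = x^2*z - x*y - z
trace(a^3 b^-1) = trace(a^3) * trace(b) - trace(a^3 b)   [inverse elimination on b] = x^3*y - x^2*z - 2*x*y + z
so trace(a^2 b^-2 a) = trace(a^3 b^-1) * trace(b) - trace(a^3)   [inverse elimination on b] = x^3*y^2 - x^2*y*z - x^3 - 2*x*y^2 + y*z + 3*x

x^3*y^2 - x^2*y*z - x^3 - 2*x*y^2 + y*z + 3*x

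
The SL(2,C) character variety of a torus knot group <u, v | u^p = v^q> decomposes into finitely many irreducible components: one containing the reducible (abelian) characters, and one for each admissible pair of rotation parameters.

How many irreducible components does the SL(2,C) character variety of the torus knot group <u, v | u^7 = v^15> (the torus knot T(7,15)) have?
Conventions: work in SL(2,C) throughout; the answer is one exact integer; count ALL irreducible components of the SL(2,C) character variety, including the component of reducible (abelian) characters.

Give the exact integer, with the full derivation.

Gamma = < u, v | u^7 = v^15 > (torus knot T(7,15)); the central element u^7 = v^15 acts as +I or -I in any irreducible SL(2,C) representation.
This locks tr(u) to 2*cos(pi*alpha/7), alpha in 1..6, and tr(v) to 2*cos(pi*beta/15), beta in 1..14, on each component of irreducible characters.
u^7 = (-1)^alpha I and v^15 = (-1)^beta I must agree, so alpha and beta have equal parity.
count pairs: odd alpha (3 choices) x odd beta (7), plus even alpha (3) x even beta (7): 3*7 + 3*7 = 42.
Total: 42 irreducible-character components + 1 reducible (abelian) component = 43.

43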